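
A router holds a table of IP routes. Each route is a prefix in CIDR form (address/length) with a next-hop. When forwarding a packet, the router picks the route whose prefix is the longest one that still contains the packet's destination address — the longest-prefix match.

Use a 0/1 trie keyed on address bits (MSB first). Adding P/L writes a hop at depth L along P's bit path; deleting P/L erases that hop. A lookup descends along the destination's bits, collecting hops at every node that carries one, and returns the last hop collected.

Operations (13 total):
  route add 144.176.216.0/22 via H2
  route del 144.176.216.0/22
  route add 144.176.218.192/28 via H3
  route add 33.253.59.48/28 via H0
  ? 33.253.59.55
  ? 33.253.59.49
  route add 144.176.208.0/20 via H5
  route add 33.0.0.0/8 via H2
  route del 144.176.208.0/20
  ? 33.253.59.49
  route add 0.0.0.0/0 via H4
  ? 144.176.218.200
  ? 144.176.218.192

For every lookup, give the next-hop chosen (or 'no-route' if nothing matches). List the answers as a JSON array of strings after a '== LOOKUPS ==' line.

Process each operation:
  add 144.176.216.0/22 -> H2 at depth 22
  - 144.176.216.0/22 clear@22
  add 144.176.218.192/28 -> H3 at depth 28
  add 33.253.59.48/28 -> H0 at depth 28
  Q 33.253.59.55: descend 0010000111111101001110110011 ; hops seen [H0] ; pick H0
  Q 33.253.59.49: descend 0010000111111101001110110011 ; hops seen [H0] ; pick H0
  add 144.176.208.0/20 -> H5 at depth 20
  add 33.0.0.0/8 -> H2 at depth 8
  - 144.176.208.0/20 clear@20
  Q 33.253.59.49: descend 0010000111111101001110110011 ; hops seen [H2,H0] ; pick H0
  add 0.0.0.0/0 -> H4 at depth 0
  Q 144.176.218.200: descend 1001000010110000110110101100 ; hops seen [H4,H3] ; pick H3
  Q 144.176.218.192: descend 1001000010110000110110101100 ; hops seen [H4,H3] ; pick H3

== LOOKUPS ==
["H0","H0","H0","H3","H3"]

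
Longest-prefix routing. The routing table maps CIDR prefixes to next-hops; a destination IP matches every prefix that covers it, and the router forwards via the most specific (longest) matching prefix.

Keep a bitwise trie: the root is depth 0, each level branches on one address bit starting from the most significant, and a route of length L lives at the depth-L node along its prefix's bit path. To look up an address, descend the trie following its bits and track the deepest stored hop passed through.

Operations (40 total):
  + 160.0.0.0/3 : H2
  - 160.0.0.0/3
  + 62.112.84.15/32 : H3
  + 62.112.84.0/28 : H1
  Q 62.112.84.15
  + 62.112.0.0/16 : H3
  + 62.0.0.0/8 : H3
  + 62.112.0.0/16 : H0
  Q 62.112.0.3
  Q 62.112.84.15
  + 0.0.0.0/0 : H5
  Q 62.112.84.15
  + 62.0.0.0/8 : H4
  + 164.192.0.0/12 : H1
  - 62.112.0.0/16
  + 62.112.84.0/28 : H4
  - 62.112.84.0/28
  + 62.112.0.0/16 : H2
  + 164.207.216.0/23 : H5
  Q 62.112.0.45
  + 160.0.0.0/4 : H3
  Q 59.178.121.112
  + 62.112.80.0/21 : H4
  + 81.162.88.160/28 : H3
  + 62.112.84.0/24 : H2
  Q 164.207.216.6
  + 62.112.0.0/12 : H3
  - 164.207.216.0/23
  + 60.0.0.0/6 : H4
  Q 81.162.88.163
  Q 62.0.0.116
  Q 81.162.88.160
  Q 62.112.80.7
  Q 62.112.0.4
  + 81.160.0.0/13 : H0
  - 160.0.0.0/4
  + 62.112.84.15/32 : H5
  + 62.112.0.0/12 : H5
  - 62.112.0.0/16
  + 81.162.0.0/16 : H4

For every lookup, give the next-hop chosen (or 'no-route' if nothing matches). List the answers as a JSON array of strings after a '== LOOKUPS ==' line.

Trace:
  add 160.0.0.0/3 -> H2 at depth 3
  - 160.0.0.0/3 clear@3
  add 62.112.84.15/32 -> H3 at depth 32
  add 62.112.84.0/28 -> H1 at depth 28
  ? 62.112.84.15  path d0:-→d1:-→d2:-→d3:-→d4:-→d5:-→d6:-→d7:-→d8:-→d9:-→d10:-→d11:-→d12:-→d13:-→d14:-→d15:-→d16:-→d17:-→d18:-→d19:-→d20:-→d21:-→d22:-→d23:-→d24:-→d25:-→d26:-→d27:-→d28:H1→d29:-→d30:-→d31:-→d32:H3  best=H3
  add 62.112.0.0/16 -> H3 at depth 16
  add 62.0.0.0/8 -> H3 at depth 8
  add 62.112.0.0/16 -> H0 at depth 16
  ? 62.112.0.3  path d0:-→d1:-→d2:-→d3:-→d4:-→d5:-→d6:-→d7:-→d8:H3→d9:-→d10:-→d11:-→d12:-→d13:-→d14:-→d15:-→d16:H0→d17:-  best=H0
  ? 62.112.84.15  path d0:-→d1:-→d2:-→d3:-→d4:-→d5:-→d6:-→d7:-→d8:H3→d9:-→d10:-→d11:-→d12:-→d13:-→d14:-→d15:-→d16:H0→d17:-→d18:-→d19:-→d20:-→d21:-→d22:-→d23:-→d24:-→d25:-→d26:-→d27:-→d28:H1→d29:-→d30:-→d31:-→d32:H3  best=H3
  add 0.0.0.0/0 -> H5 at depth 0
  ? 62.112.84.15  path d0:H5→d1:-→d2:-→d3:-→d4:-→d5:-→d6:-→d7:-→d8:H3→d9:-→d10:-→d11:-→d12:-→d13:-→d14:-→d15:-→d16:H0→d17:-→d18:-→d19:-→d20:-→d21:-→d22:-→d23:-→d24:-→d25:-→d26:-→d27:-→d28:H1→d29:-→d30:-→d31:-→d32:H3  best=H3
  add 62.0.0.0/8 -> H4 at depth 8
  add 164.192.0.0/12 -> H1 at depth 12
  - 62.112.0.0/16 clear@16
  add 62.112.84.0/28 -> H4 at depth 28
  - 62.112.84.0/28 clear@28
  add 62.112.0.0/16 -> H2 at depth 16
  add 164.207.216.0/23 -> H5 at depth 23
  ? 62.112.0.45  path d0:H5→d1:-→d2:-→d3:-→d4:-→d5:-→d6:-→d7:-→d8:H4→d9:-→d10:-→d11:-→d12:-→d13:-→d14:-→d15:-→d16:H2→d17:-  best=H2
  add 160.0.0.0/4 -> H3 at depth 4
  ? 59.178.121.112  path d0:H5→d1:-→d2:-→d3:-→d4:-→d5:-  best=H5
  add 62.112.80.0/21 -> H4 at depth 21
  add 81.162.88.160/28 -> H3 at depth 28
  add 62.112.84.0/24 -> H2 at depth 24
  ? 164.207.216.6  path d0:H5→d1:-→d2:-→d3:-→d4:H3→d5:-→d6:-→d7:-→d8:-→d9:-→d10:-→d11:-→d12:H1→d13:-→d14:-→d15:-→d16:-→d17:-→d18:-→d19:-→d20:-→d21:-→d22:-→d23:H5  best=H5
  add 62.112.0.0/12 -> H3 at depth 12
  - 164.207.216.0/23 clear@23
  add 60.0.0.0/6 -> H4 at depth 6
  ? 81.162.88.163  path d0:H5→d1:-→d2:-→d3:-→d4:-→d5:-→d6:-→d7:-→d8:-→d9:-→d10:-→d11:-→d12:-→d13:-→d14:-→d15:-→d16:-→d17:-→d18:-→d19:-→d20:-→d21:-→d22:-→d23:-→d24:-→d25:-→d26:-→d27:-→d28:H3  best=H3
  ? 62.0.0.116  path d0:H5→d1:-→d2:-→d3:-→d4:-→d5:-→d6:H4→d7:-→d8:H4→d9:-  best=H4
  ? 81.162.88.160  path d0:H5→d1:-→d2:-→d3:-→d4:-→d5:-→d6:-→d7:-→d8:-→d9:-→d10:-→d11:-→d12:-→d13:-→d14:-→d15:-→d16:-→d17:-→d18:-→d19:-→d20:-→d21:-→d22:-→d23:-→d24:-→d25:-→d26:-→d27:-→d28:H3  best=H3
  ? 62.112.80.7  path d0:H5→d1:-→d2:-→d3:-→d4:-→d5:-→d6:H4→d7:-→d8:H4→d9:-→d10:-→d11:-→d12:H3→d13:-→d14:-→d15:-→d16:H2→d17:-→d18:-→d19:-→d20:-→d21:H4  best=H4
  ? 62.112.0.4  path d0:H5→d1:-→d2:-→d3:-→d4:-→d5:-→d6:H4→d7:-→d8:H4→d9:-→d10:-→d11:-→d12:H3→d13:-→d14:-→d15:-→d16:H2→d17:-  best=H2
  add 81.160.0.0/13 -> H0 at depth 13
  - 160.0.0.0/4 clear@4
  add 62.112.84.15/32 -> H5 at depth 32
  add 62.112.0.0/12 -> H5 at depth 12
  - 62.112.0.0/16 clear@16
  add 81.162.0.0/16 -> H4 at depth 16

== LOOKUPS ==
["H3","H0","H3","H3","H2","H5","H5","H3","H4","H3","H4","H2"]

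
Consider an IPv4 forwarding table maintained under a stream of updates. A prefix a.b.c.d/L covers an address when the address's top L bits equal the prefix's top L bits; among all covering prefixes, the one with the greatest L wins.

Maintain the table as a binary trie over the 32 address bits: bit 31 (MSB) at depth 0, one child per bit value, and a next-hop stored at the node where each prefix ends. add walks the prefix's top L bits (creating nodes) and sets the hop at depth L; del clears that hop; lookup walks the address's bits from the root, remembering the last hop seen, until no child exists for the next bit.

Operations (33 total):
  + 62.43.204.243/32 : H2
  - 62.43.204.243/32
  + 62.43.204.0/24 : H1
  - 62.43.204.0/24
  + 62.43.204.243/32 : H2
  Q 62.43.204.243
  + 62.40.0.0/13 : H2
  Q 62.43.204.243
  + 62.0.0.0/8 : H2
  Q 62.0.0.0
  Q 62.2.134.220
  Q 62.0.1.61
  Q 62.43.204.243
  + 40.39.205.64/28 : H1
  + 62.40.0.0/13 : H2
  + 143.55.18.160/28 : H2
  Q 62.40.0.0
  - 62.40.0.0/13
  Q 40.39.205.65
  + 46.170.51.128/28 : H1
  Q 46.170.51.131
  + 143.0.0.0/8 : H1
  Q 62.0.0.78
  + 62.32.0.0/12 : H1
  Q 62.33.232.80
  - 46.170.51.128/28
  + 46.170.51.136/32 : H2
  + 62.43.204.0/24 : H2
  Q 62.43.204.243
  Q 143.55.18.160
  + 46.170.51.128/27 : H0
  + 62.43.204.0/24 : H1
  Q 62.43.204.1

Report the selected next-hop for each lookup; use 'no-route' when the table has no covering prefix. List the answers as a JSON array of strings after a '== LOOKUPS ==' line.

Trace:
  + 62.43.204.243/32 (H2) depth=32
  del 62.43.204.243/32 (clear depth 32)
  + 62.43.204.0/24 (H1) depth=24
  del 62.43.204.0/24 (clear depth 24)
  + 62.43.204.243/32 (H2) depth=32
  lookup 62.43.204.243: bits 00111110001010111100110011110011 walk d0:-→d1:-→d2:-→d3:-→d4:-→d5:-→d6:-→d7:-→d8:-→d9:-→d10:-→d11:-→d12:-→d13:-→d14:-→d15:-→d16:-→d17:-→d18:-→d19:-→d20:-→d21:-→d22:-→d23:-→d24:-→d25:-→d26:-→d27:-→d28:-→d29:-→d30:-→d31:-→d32:H2 -> H2
  + 62.40.0.0/13 (H2) depth=13
  lookup 62.43.204.243: bits 00111110001010111100110011110011 walk d0:-→d1:-→d2:-→d3:-→d4:-→d5:-→d6:-→d7:-→d8:-→d9:-→d10:-→d11:-→d12:-→d13:H2→d14:-→d15:-→d16:-→d17:-→d18:-→d19:-→d20:-→d21:-→d22:-→d23:-→d24:-→d25:-→d26:-→d27:-→d28:-→d29:-→d30:-→d31:-→d32:H2 -> H2
  + 62.0.0.0/8 (H2) depth=8
  lookup 62.0.0.0: bits 0011111000 walk d0:-→d1:-→d2:-→d3:-→d4:-→d5:-→d6:-→d7:-→d8:H2→d9:-→d10:- -> H2
  lookup 62.2.134.220: bits 0011111000 walk d0:-→d1:-→d2:-→d3:-→d4:-→d5:-→d6:-→d7:-→d8:H2→d9:-→d10:- -> H2
  lookup 62.0.1.61: bits 0011111000 walk d0:-→d1:-→d2:-→d3:-→d4:-→d5:-→d6:-→d7:-→d8:H2→d9:-→d10:- -> H2
  lookup 62.43.204.243: bits 00111110001010111100110011110011 walk d0:-→d1:-→d2:-→d3:-→d4:-→d5:-→d6:-→d7:-→d8:H2→d9:-→d10:-→d11:-→d12:-→d13:H2→d14:-→d15:-→d16:-→d17:-→d18:-→d19:-→d20:-→d21:-→d22:-→d23:-→d24:-→d25:-→d26:-→d27:-→d28:-→d29:-→d30:-→d31:-→d32:H2 -> H2
  + 40.39.205.64/28 (H1) depth=28
  + 62.40.0.0/13 (H2) depth=13
  + 143.55.18.160/28 (H2) depth=28
  lookup 62.40.0.0: bits 00111110001010 walk d0:-→d1:-→d2:-→d3:-→d4:-→d5:-→d6:-→d7:-→d8:H2→d9:-→d10:-→d11:-→d12:-→d13:H2→d14:- -> H2
  del 62.40.0.0/13 (clear depth 13)
  lookup 40.39.205.65: bits 0010100000100111110011010100 walk d0:-→d1:-→d2:-→d3:-→d4:-→d5:-→d6:-→d7:-→d8:-→d9:-→d10:-→d11:-→d12:-→d13:-→d14:-→d15:-→d16:-→d17:-→d18:-→d19:-→d20:-→d21:-→d22:-→d23:-→d24:-→d25:-→d26:-→d27:-→d28:H1 -> H1
  + 46.170.51.128/28 (H1) depth=28
  lookup 46.170.51.131: bits 0010111010101010001100111000 walk d0:-→d1:-→d2:-→d3:-→d4:-→d5:-→d6:-→d7:-→d8:-→d9:-→d10:-→d11:-→d12:-→d13:-→d14:-→d15:-→d16:-→d17:-→d18:-→d19:-→d20:-→d21:-→d22:-→d23:-→d24:-→d25:-→d26:-→d27:-→d28:H1 -> H1
  + 143.0.0.0/8 (H1) depth=8
  lookup 62.0.0.78: bits 0011111000 walk d0:-→d1:-→d2:-→d3:-→d4:-→d5:-→d6:-→d7:-→d8:H2→d9:-→d10:- -> H2
  + 62.32.0.0/12 (H1) depth=12
  lookup 62.33.232.80: bits 001111100010 walk d0:-→d1:-→d2:-→d3:-→d4:-→d5:-→d6:-→d7:-→d8:H2→d9:-→d10:-→d11:-→d12:H1 -> H1
  del 46.170.51.128/28 (clear depth 28)
  + 46.170.51.136/32 (H2) depth=32
  + 62.43.204.0/24 (H2) depth=24
  lookup 62.43.204.243: bits 00111110001010111100110011110011 walk d0:-→d1:-→d2:-→d3:-→d4:-→d5:-→d6:-→d7:-→d8:H2→d9:-→d10:-→d11:-→d12:H1→d13:-→d14:-→d15:-→d16:-→d17:-→d18:-→d19:-→d20:-→d21:-→d22:-→d23:-→d24:H2→d25:-→d26:-→d27:-→d28:-→d29:-→d30:-→d31:-→d32:H2 -> H2
  lookup 143.55.18.160: bits 1000111100110111000100101010 walk d0:-→d1:-→d2:-→d3:-→d4:-→d5:-→d6:-→d7:-→d8:H1→d9:-→d10:-→d11:-→d12:-→d13:-→d14:-→d15:-→d16:-→d17:-→d18:-→d19:-→d20:-→d21:-→d22:-→d23:-→d24:-→d25:-→d26:-→d27:-→d28:H2 -> H2
  + 46.170.51.128/27 (H0) depth=27
  + 62.43.204.0/24 (H1) depth=24
  lookup 62.43.204.1: bits 001111100010101111001100 walk d0:-→d1:-→d2:-→d3:-→d4:-→d5:-→d6:-→d7:-→d8:H2→d9:-→d10:-→d11:-→d12:H1→d13:-→d14:-→d15:-→d16:-→d17:-→d18:-→d19:-→d20:-→d21:-→d22:-→d23:-→d24:H1 -> H1

== LOOKUPS ==
["H2","H2","H2","H2","H2","H2","H2","H1","H1","H2","H1","H2","H2","H1"]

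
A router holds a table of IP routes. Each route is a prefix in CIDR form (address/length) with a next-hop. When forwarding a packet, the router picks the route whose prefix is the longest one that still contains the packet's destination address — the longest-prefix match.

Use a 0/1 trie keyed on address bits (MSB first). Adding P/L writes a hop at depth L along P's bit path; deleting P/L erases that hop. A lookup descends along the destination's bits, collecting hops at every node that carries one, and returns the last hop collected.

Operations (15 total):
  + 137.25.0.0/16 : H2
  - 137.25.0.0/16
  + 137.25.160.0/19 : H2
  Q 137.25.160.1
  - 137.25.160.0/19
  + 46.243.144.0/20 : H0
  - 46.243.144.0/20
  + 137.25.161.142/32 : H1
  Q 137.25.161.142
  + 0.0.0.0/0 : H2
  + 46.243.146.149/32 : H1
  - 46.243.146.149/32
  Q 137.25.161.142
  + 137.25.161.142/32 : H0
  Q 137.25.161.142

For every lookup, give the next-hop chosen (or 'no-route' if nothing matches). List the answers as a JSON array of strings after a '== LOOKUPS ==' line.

Trace:
  add 137.25.0.0/16 -> H2 at depth 16
  - 137.25.0.0/16 clear@16
  add 137.25.160.0/19 -> H2 at depth 19
  Q 137.25.160.1: descend 1000100100011001101 ; hops seen [H2] ; pick H2
  - 137.25.160.0/19 clear@19
  add 46.243.144.0/20 -> H0 at depth 20
  - 46.243.144.0/20 clear@20
  add 137.25.161.142/32 -> H1 at depth 32
  Q 137.25.161.142: descend 10001001000110011010000110001110 ; hops seen [H1] ; pick H1
  add 0.0.0.0/0 -> H2 at depth 0
  add 46.243.146.149/32 -> H1 at depth 32
  - 46.243.146.149/32 clear@32
  Q 137.25.161.142: descend 10001001000110011010000110001110 ; hops seen [H2,H1] ; pick H1
  add 137.25.161.142/32 -> H0 at depth 32
  Q 137.25.161.142: descend 10001001000110011010000110001110 ; hops seen [H2,H0] ; pick H0

== LOOKUPS ==
["H2","H1","H1","H0"]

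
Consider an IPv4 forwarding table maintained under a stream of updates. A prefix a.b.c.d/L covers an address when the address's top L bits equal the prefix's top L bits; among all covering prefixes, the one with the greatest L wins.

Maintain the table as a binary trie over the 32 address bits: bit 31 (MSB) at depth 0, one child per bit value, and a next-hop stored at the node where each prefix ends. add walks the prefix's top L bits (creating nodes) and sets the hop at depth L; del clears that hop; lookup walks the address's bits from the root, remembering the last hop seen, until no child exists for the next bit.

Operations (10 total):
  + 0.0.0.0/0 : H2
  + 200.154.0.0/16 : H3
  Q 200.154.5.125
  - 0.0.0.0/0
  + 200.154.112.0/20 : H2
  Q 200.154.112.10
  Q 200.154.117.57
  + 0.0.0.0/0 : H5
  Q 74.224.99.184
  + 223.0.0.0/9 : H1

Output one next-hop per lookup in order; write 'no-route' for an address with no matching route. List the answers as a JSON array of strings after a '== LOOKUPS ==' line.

Apply in order:
  + 0.0.0.0/0 (H2) depth=0
  + 200.154.0.0/16 (H3) depth=16
  Q 200.154.5.125: descend 1100100010011010 ; hops seen [H2,H3] ; pick H3
  del 0.0.0.0/0 (clear depth 0)
  + 200.154.112.0/20 (H2) depth=20
  Q 200.154.112.10: descend 11001000100110100111 ; hops seen [H3,H2] ; pick H2
  Q 200.154.117.57: descend 11001000100110100111 ; hops seen [H3,H2] ; pick H2
  + 0.0.0.0/0 (H5) depth=0
  Q 74.224.99.184: descend ε ; hops seen [H5] ; pick H5
  + 223.0.0.0/9 (H1) depth=9

== LOOKUPS ==
["H3","H2","H2","H5"]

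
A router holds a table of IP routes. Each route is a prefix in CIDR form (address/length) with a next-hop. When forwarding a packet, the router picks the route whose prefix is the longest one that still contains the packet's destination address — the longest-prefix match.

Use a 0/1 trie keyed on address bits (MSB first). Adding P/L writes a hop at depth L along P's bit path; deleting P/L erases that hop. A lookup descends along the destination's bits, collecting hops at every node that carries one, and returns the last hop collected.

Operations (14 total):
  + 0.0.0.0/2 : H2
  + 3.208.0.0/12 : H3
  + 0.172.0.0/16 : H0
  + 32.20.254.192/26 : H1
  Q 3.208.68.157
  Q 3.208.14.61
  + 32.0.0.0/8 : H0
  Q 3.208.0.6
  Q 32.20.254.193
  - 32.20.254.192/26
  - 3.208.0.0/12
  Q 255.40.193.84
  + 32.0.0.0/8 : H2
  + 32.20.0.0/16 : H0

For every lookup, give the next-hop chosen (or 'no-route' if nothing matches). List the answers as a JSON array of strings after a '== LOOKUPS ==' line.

Process each operation:
  + 0.0.0.0/2 (H2) depth=2
  + 3.208.0.0/12 (H3) depth=12
  + 0.172.0.0/16 (H0) depth=16
  + 32.20.254.192/26 (H1) depth=26
  lookup 3.208.68.157: bits 000000111101 walk d0:-→d1:-→d2:H2→d3:-→d4:-→d5:-→d6:-→d7:-→d8:-→d9:-→d10:-→d11:-→d12:H3 -> H3
  lookup 3.208.14.61: bits 000000111101 walk d0:-→d1:-→d2:H2→d3:-→d4:-→d5:-→d6:-→d7:-→d8:-→d9:-→d10:-→d11:-→d12:H3 -> H3
  + 32.0.0.0/8 (H0) depth=8
  lookup 3.208.0.6: bits 000000111101 walk d0:-→d1:-→d2:H2→d3:-→d4:-→d5:-→d6:-→d7:-→d8:-→d9:-→d10:-→d11:-→d12:H3 -> H3
  lookup 32.20.254.193: bits 00100000000101001111111011 walk d0:-→d1:-→d2:H2→d3:-→d4:-→d5:-→d6:-→d7:-→d8:H0→d9:-→d10:-→d11:-→d12:-→d13:-→d14:-→d15:-→d16:-→d17:-→d18:-→d19:-→d20:-→d21:-→d22:-→d23:-→d24:-→d25:-→d26:H1 -> H1
  - 32.20.254.192/26 clear@26
  - 3.208.0.0/12 clear@12
  lookup 255.40.193.84: bits ε walk d0:- -> no-route
  + 32.0.0.0/8 (H2) depth=8
  + 32.20.0.0/16 (H0) depth=16

== LOOKUPS ==
["H3","H3","H3","H1","no-route"]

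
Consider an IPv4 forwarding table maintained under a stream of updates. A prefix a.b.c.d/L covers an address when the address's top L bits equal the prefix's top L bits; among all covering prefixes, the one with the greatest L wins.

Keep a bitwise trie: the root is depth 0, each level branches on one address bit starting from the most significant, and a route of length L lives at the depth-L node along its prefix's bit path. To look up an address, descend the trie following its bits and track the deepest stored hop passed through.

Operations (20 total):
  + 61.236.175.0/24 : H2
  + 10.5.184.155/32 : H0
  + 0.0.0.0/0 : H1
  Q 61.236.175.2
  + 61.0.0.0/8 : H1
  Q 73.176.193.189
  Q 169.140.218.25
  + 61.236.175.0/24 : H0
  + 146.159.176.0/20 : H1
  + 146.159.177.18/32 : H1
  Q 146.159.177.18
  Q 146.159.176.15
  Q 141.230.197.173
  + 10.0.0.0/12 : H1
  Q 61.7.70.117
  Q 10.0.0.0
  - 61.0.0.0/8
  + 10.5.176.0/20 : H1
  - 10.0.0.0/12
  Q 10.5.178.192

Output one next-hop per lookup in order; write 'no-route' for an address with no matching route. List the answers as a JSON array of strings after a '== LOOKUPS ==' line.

Process each operation:
  add 61.236.175.0/24 -> H2 at depth 24
  add 10.5.184.155/32 -> H0 at depth 32
  add 0.0.0.0/0 -> H1 at depth 0
  Q 61.236.175.2: descend 001111011110110010101111 ; hops seen [H1,H2] ; pick H2
  add 61.0.0.0/8 -> H1 at depth 8
  Q 73.176.193.189: descend 0 ; hops seen [H1] ; pick H1
  Q 169.140.218.25: descend ε ; hops seen [H1] ; pick H1
  add 61.236.175.0/24 -> H0 at depth 24
  add 146.159.176.0/20 -> H1 at depth 20
  add 146.159.177.18/32 -> H1 at depth 32
  Q 146.159.177.18: descend 10010010100111111011000100010010 ; hops seen [H1,H1,H1] ; pick H1
  Q 146.159.176.15: descend 10010010100111111011000 ; hops seen [H1,H1] ; pick H1
  Q 141.230.197.173: descend 100 ; hops seen [H1] ; pick H1
  add 10.0.0.0/12 -> H1 at depth 12
  Q 61.7.70.117: descend 00111101 ; hops seen [H1,H1] ; pick H1
  Q 10.0.0.0: descend 0000101000000 ; hops seen [H1,H1] ; pick H1
  del 61.0.0.0/8 (clear depth 8)
  add 10.5.176.0/20 -> H1 at depth 20
  del 10.0.0.0/12 (clear depth 12)
  Q 10.5.178.192: descend 00001010000001011011 ; hops seen [H1,H1] ; pick H1

== LOOKUPS ==
["H2","H1","H1","H1","H1","H1","H1","H1","H1"]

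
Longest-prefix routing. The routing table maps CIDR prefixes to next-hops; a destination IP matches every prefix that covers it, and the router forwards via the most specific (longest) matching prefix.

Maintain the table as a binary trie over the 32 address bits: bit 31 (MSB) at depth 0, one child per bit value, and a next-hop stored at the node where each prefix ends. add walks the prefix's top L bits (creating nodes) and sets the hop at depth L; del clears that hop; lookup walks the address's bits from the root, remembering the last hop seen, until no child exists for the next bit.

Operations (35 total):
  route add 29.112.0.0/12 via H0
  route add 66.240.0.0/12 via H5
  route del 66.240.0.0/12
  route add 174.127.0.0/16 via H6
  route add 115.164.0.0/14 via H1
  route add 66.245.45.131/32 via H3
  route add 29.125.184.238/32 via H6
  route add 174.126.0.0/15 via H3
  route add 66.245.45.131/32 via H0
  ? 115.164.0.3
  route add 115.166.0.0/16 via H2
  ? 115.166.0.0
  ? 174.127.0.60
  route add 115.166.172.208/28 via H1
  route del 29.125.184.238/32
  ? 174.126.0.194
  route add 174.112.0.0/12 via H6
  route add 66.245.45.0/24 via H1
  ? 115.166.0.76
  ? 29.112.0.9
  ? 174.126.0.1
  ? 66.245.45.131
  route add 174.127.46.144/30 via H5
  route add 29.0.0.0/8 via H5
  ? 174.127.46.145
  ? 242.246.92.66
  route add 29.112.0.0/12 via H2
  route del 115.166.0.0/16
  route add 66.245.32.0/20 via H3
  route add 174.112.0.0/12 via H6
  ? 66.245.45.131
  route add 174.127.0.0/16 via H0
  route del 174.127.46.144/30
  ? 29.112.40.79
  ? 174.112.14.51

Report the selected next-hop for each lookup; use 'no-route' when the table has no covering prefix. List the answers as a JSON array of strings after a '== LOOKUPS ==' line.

Apply in order:
  add 29.112.0.0/12 -> H0 at depth 12
  add 66.240.0.0/12 -> H5 at depth 12
  del 66.240.0.0/12 (clear depth 12)
  add 174.127.0.0/16 -> H6 at depth 16
  add 115.164.0.0/14 -> H1 at depth 14
  add 66.245.45.131/32 -> H3 at depth 32
  add 29.125.184.238/32 -> H6 at depth 32
  add 174.126.0.0/15 -> H3 at depth 15
  add 66.245.45.131/32 -> H0 at depth 32
  ? 115.164.0.3  path d0:-→d1:-→d2:-→d3:-→d4:-→d5:-→d6:-→d7:-→d8:-→d9:-→d10:-→d11:-→d12:-→d13:-→d14:H1  best=H1
  add 115.166.0.0/16 -> H2 at depth 16
  ? 115.166.0.0  path d0:-→d1:-→d2:-→d3:-→d4:-→d5:-→d6:-→d7:-→d8:-→d9:-→d10:-→d11:-→d12:-→d13:-→d14:H1→d15:-→d16:H2  best=H2
  ? 174.127.0.60  path d0:-→d1:-→d2:-→d3:-→d4:-→d5:-→d6:-→d7:-→d8:-→d9:-→d10:-→d11:-→d12:-→d13:-→d14:-→d15:H3→d16:H6  best=H6
  add 115.166.172.208/28 -> H1 at depth 28
  del 29.125.184.238/32 (clear depth 32)
  ? 174.126.0.194  path d0:-→d1:-→d2:-→d3:-→d4:-→d5:-→d6:-→d7:-→d8:-→d9:-→d10:-→d11:-→d12:-→d13:-→d14:-→d15:H3  best=H3
  add 174.112.0.0/12 -> H6 at depth 12
  add 66.245.45.0/24 -> H1 at depth 24
  ? 115.166.0.76  path d0:-→d1:-→d2:-→d3:-→d4:-→d5:-→d6:-→d7:-→d8:-→d9:-→d10:-→d11:-→d12:-→d13:-→d14:H1→d15:-→d16:H2  best=H2
  ? 29.112.0.9  path d0:-→d1:-→d2:-→d3:-→d4:-→d5:-→d6:-→d7:-→d8:-→d9:-→d10:-→d11:-→d12:H0  best=H0
  ? 174.126.0.1  path d0:-→d1:-→d2:-→d3:-→d4:-→d5:-→d6:-→d7:-→d8:-→d9:-→d10:-→d11:-→d12:H6→d13:-→d14:-→d15:H3  best=H3
  ? 66.245.45.131  path d0:-→d1:-→d2:-→d3:-→d4:-→d5:-→d6:-→d7:-→d8:-→d9:-→d10:-→d11:-→d12:-→d13:-→d14:-→d15:-→d16:-→d17:-→d18:-→d19:-→d20:-→d21:-→d22:-→d23:-→d24:H1→d25:-→d26:-→d27:-→d28:-→d29:-→d30:-→d31:-→d32:H0  best=H0
  add 174.127.46.144/30 -> H5 at depth 30
  add 29.0.0.0/8 -> H5 at depth 8
  ? 174.127.46.145  path d0:-→d1:-→d2:-→d3:-→d4:-→d5:-→d6:-→d7:-→d8:-→d9:-→d10:-→d11:-→d12:H6→d13:-→d14:-→d15:H3→d16:H6→d17:-→d18:-→d19:-→d20:-→d21:-→d22:-→d23:-→d24:-→d25:-→d26:-→d27:-→d28:-→d29:-→d30:H5  best=H5
  ? 242.246.92.66  path d0:-→d1:-  best=no-route
  add 29.112.0.0/12 -> H2 at depth 12
  del 115.166.0.0/16 (clear depth 16)
  add 66.245.32.0/20 -> H3 at depth 20
  add 174.112.0.0/12 -> H6 at depth 12
  ? 66.245.45.131  path d0:-→d1:-→d2:-→d3:-→d4:-→d5:-→d6:-→d7:-→d8:-→d9:-→d10:-→d11:-→d12:-→d13:-→d14:-→d15:-→d16:-→d17:-→d18:-→d19:-→d20:H3→d21:-→d22:-→d23:-→d24:H1→d25:-→d26:-→d27:-→d28:-→d29:-→d30:-→d31:-→d32:H0  best=H0
  add 174.127.0.0/16 -> H0 at depth 16
  del 174.127.46.144/30 (clear depth 30)
  ? 29.112.40.79  path d0:-→d1:-→d2:-→d3:-→d4:-→d5:-→d6:-→d7:-→d8:H5→d9:-→d10:-→d11:-→d12:H2  best=H2
  ? 174.112.14.51  path d0:-→d1:-→d2:-→d3:-→d4:-→d5:-→d6:-→d7:-→d8:-→d9:-→d10:-→d11:-→d12:H6  best=H6

== LOOKUPS ==
["H1","H2","H6","H3","H2","H0","H3","H0","H5","no-route","H0","H2","H6"]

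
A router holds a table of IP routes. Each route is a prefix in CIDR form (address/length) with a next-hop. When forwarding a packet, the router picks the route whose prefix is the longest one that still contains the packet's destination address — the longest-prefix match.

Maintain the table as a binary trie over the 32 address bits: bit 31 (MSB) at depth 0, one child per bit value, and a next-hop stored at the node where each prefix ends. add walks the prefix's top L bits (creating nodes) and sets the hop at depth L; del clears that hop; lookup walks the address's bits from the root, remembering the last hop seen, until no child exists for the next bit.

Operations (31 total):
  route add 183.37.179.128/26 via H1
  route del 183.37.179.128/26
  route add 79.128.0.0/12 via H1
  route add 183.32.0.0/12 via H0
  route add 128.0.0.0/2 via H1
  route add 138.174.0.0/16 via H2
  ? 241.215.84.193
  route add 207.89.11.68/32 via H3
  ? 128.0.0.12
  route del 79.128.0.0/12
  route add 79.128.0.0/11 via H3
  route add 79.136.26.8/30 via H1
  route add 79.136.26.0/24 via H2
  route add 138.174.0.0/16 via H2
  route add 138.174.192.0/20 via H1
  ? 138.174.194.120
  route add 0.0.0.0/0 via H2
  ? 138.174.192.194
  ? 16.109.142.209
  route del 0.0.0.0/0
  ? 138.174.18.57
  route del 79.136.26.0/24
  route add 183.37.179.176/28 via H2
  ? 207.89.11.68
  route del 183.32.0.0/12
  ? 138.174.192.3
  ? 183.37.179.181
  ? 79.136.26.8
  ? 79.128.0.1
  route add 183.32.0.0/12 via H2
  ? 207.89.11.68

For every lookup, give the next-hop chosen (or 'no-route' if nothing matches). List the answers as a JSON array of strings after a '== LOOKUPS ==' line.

Process each operation:
  + 183.37.179.128/26 (H1) depth=26
  - 183.37.179.128/26 clear@26
  + 79.128.0.0/12 (H1) depth=12
  + 183.32.0.0/12 (H0) depth=12
  + 128.0.0.0/2 (H1) depth=2
  + 138.174.0.0/16 (H2) depth=16
  Q 241.215.84.193: descend 1 ; hops seen [∅] ; pick no-route
  + 207.89.11.68/32 (H3) depth=32
  Q 128.0.0.12: descend 1000 ; hops seen [H1] ; pick H1
  - 79.128.0.0/12 clear@12
  + 79.128.0.0/11 (H3) depth=11
  + 79.136.26.8/30 (H1) depth=30
  + 79.136.26.0/24 (H2) depth=24
  + 138.174.0.0/16 (H2) depth=16
  + 138.174.192.0/20 (H1) depth=20
  Q 138.174.194.120: descend 10001010101011101100 ; hops seen [H1,H2,H1] ; pick H1
  + 0.0.0.0/0 (H2) depth=0
  Q 138.174.192.194: descend 10001010101011101100 ; hops seen [H2,H1,H2,H1] ; pick H1
  Q 16.109.142.209: descend 0 ; hops seen [H2] ; pick H2
  - 0.0.0.0/0 clear@0
  Q 138.174.18.57: descend 1000101010101110 ; hops seen [H1,H2] ; pick H2
  - 79.136.26.0/24 clear@24
  + 183.37.179.176/28 (H2) depth=28
  Q 207.89.11.68: descend 11001111010110010000101101000100 ; hops seen [H3] ; pick H3
  - 183.32.0.0/12 clear@12
  Q 138.174.192.3: descend 10001010101011101100 ; hops seen [H1,H2,H1] ; pick H1
  Q 183.37.179.181: descend 1011011100100101101100111011 ; hops seen [H1,H2] ; pick H2
  Q 79.136.26.8: descend 010011111000100000011010000010 ; hops seen [H3,H1] ; pick H1
  Q 79.128.0.1: descend 010011111000 ; hops seen [H3] ; pick H3
  + 183.32.0.0/12 (H2) depth=12
  Q 207.89.11.68: descend 11001111010110010000101101000100 ; hops seen [H3] ; pick H3

== LOOKUPS ==
["no-route","H1","H1","H1","H2","H2","H3","H1","H2","H1","H3","H3"]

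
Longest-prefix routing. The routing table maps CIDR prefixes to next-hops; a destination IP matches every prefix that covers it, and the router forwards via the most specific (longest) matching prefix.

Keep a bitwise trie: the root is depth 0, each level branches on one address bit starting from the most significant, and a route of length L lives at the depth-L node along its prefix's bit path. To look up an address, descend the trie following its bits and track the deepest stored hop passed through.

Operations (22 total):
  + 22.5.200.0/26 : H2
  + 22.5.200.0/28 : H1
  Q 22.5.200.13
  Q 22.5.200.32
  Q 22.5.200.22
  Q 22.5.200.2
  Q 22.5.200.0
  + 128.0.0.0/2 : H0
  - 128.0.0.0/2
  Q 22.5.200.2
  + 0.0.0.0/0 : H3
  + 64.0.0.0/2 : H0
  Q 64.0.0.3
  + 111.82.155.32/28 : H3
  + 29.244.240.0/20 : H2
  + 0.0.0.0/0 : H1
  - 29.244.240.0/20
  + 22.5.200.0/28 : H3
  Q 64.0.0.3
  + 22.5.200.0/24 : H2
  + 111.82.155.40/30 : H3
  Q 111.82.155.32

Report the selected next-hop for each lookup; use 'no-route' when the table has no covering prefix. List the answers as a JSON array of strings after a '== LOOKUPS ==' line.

Apply in order:
  add 22.5.200.0/26 -> H2 at depth 26
  add 22.5.200.0/28 -> H1 at depth 28
  lookup 22.5.200.13: bits 0001011000000101110010000000 walk d0:-→d1:-→d2:-→d3:-→d4:-→d5:-→d6:-→d7:-→d8:-→d9:-→d10:-→d11:-→d12:-→d13:-→d14:-→d15:-→d16:-→d17:-→d18:-→d19:-→d20:-→d21:-→d22:-→d23:-→d24:-→d25:-→d26:H2→d27:-→d28:H1 -> H1
  lookup 22.5.200.32: bits 00010110000001011100100000 walk d0:-→d1:-→d2:-→d3:-→d4:-→d5:-→d6:-→d7:-→d8:-→d9:-→d10:-→d11:-→d12:-→d13:-→d14:-→d15:-→d16:-→d17:-→d18:-→d19:-→d20:-→d21:-→d22:-→d23:-→d24:-→d25:-→d26:H2 -> H2
  lookup 22.5.200.22: bits 000101100000010111001000000 walk d0:-→d1:-→d2:-→d3:-→d4:-→d5:-→d6:-→d7:-→d8:-→d9:-→d10:-→d11:-→d12:-→d13:-→d14:-→d15:-→d16:-→d17:-→d18:-→d19:-→d20:-→d21:-→d22:-→d23:-→d24:-→d25:-→d26:H2→d27:- -> H2
  lookup 22.5.200.2: bits 0001011000000101110010000000 walk d0:-→d1:-→d2:-→d3:-→d4:-→d5:-→d6:-→d7:-→d8:-→d9:-→d10:-→d11:-→d12:-→d13:-→d14:-→d15:-→d16:-→d17:-→d18:-→d19:-→d20:-→d21:-→d22:-→d23:-→d24:-→d25:-→d26:H2→d27:-→d28:H1 -> H1
  lookup 22.5.200.0: bits 0001011000000101110010000000 walk d0:-→d1:-→d2:-→d3:-→d4:-→d5:-→d6:-→d7:-→d8:-→d9:-→d10:-→d11:-→d12:-→d13:-→d14:-→d15:-→d16:-→d17:-→d18:-→d19:-→d20:-→d21:-→d22:-→d23:-→d24:-→d25:-→d26:H2→d27:-→d28:H1 -> H1
  add 128.0.0.0/2 -> H0 at depth 2
  - 128.0.0.0/2 clear@2
  lookup 22.5.200.2: bits 0001011000000101110010000000 walk d0:-→d1:-→d2:-→d3:-→d4:-→d5:-→d6:-→d7:-→d8:-→d9:-→d10:-→d11:-→d12:-→d13:-→d14:-→d15:-→d16:-→d17:-→d18:-→d19:-→d20:-→d21:-→d22:-→d23:-→d24:-→d25:-→d26:H2→d27:-→d28:H1 -> H1
  add 0.0.0.0/0 -> H3 at depth 0
  add 64.0.0.0/2 -> H0 at depth 2
  lookup 64.0.0.3: bits 01 walk d0:H3→d1:-→d2:H0 -> H0
  add 111.82.155.32/28 -> H3 at depth 28
  add 29.244.240.0/20 -> H2 at depth 20
  add 0.0.0.0/0 -> H1 at depth 0
  - 29.244.240.0/20 clear@20
  add 22.5.200.0/28 -> H3 at depth 28
  lookup 64.0.0.3: bits 01 walk d0:H1→d1:-→d2:H0 -> H0
  add 22.5.200.0/24 -> H2 at depth 24
  add 111.82.155.40/30 -> H3 at depth 30
  lookup 111.82.155.32: bits 0110111101010010100110110010 walk d0:H1→d1:-→d2:H0→d3:-→d4:-→d5:-→d6:-→d7:-→d8:-→d9:-→d10:-→d11:-→d12:-→d13:-→d14:-→d15:-→d16:-→d17:-→d18:-→d19:-→d20:-→d21:-→d22:-→d23:-→d24:-→d25:-→d26:-→d27:-→d28:H3 -> H3

== LOOKUPS ==
["H1","H2","H2","H1","H1","H1","H0","H0","H3"]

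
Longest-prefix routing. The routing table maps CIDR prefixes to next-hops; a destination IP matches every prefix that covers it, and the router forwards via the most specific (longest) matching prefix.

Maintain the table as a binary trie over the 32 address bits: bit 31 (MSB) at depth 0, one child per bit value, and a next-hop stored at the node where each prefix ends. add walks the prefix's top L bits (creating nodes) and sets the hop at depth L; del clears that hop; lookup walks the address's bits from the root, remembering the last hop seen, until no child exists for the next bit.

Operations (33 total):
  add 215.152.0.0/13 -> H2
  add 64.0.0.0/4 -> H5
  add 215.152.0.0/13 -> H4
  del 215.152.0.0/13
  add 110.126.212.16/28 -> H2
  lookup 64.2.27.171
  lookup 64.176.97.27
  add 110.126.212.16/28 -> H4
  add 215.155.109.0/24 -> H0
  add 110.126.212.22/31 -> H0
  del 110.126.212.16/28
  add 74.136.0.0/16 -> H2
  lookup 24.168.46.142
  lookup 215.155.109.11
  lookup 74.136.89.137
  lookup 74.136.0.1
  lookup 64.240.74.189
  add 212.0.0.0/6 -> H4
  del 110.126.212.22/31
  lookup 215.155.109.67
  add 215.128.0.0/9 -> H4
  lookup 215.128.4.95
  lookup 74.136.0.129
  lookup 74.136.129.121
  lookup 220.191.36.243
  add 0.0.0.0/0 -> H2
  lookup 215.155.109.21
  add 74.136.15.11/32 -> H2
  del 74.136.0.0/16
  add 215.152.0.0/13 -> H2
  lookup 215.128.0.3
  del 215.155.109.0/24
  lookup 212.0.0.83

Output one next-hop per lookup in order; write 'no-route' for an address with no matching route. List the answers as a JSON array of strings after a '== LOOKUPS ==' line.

Apply in order:
  + 215.152.0.0/13 (H2) depth=13
  + 64.0.0.0/4 (H5) depth=4
  + 215.152.0.0/13 (H4) depth=13
  del 215.152.0.0/13 (clear depth 13)
  + 110.126.212.16/28 (H2) depth=28
  ? 64.2.27.171  path d0:-→d1:-→d2:-→d3:-→d4:H5  best=H5
  ? 64.176.97.27  path d0:-→d1:-→d2:-→d3:-→d4:H5  best=H5
  + 110.126.212.16/28 (H4) depth=28
  + 215.155.109.0/24 (H0) depth=24
  + 110.126.212.22/31 (H0) depth=31
  del 110.126.212.16/28 (clear depth 28)
  + 74.136.0.0/16 (H2) depth=16
  ? 24.168.46.142  path d0:-→d1:-  best=no-route
  ? 215.155.109.11  path d0:-→d1:-→d2:-→d3:-→d4:-→d5:-→d6:-→d7:-→d8:-→d9:-→d10:-→d11:-→d12:-→d13:-→d14:-→d15:-→d16:-→d17:-→d18:-→d19:-→d20:-→d21:-→d22:-→d23:-→d24:H0  best=H0
  ? 74.136.89.137  path d0:-→d1:-→d2:-→d3:-→d4:H5→d5:-→d6:-→d7:-→d8:-→d9:-→d10:-→d11:-→d12:-→d13:-→d14:-→d15:-→d16:H2  best=H2
  ? 74.136.0.1  path d0:-→d1:-→d2:-→d3:-→d4:H5→d5:-→d6:-→d7:-→d8:-→d9:-→d10:-→d11:-→d12:-→d13:-→d14:-→d15:-→d16:H2  best=H2
  ? 64.240.74.189  path d0:-→d1:-→d2:-→d3:-→d4:H5  best=H5
  + 212.0.0.0/6 (H4) depth=6
  del 110.126.212.22/31 (clear depth 31)
  ? 215.155.109.67  path d0:-→d1:-→d2:-→d3:-→d4:-→d5:-→d6:H4→d7:-→d8:-→d9:-→d10:-→d11:-→d12:-→d13:-→d14:-→d15:-→d16:-→d17:-→d18:-→d19:-→d20:-→d21:-→d22:-→d23:-→d24:H0  best=H0
  + 215.128.0.0/9 (H4) depth=9
  ? 215.128.4.95  path d0:-→d1:-→d2:-→d3:-→d4:-→d5:-→d6:H4→d7:-→d8:-→d9:H4→d10:-→d11:-  best=H4
  ? 74.136.0.129  path d0:-→d1:-→d2:-→d3:-→d4:H5→d5:-→d6:-→d7:-→d8:-→d9:-→d10:-→d11:-→d12:-→d13:-→d14:-→d15:-→d16:H2  best=H2
  ? 74.136.129.121  path d0:-→d1:-→d2:-→d3:-→d4:H5→d5:-→d6:-→d7:-→d8:-→d9:-→d10:-→d11:-→d12:-→d13:-→d14:-→d15:-→d16:H2  best=H2
  ? 220.191.36.243  path d0:-→d1:-→d2:-→d3:-→d4:-  best=no-route
  + 0.0.0.0/0 (H2) depth=0
  ? 215.155.109.21  path d0:H2→d1:-→d2:-→d3:-→d4:-→d5:-→d6:H4→d7:-→d8:-→d9:H4→d10:-→d11:-→d12:-→d13:-→d14:-→d15:-→d16:-→d17:-→d18:-→d19:-→d20:-→d21:-→d22:-→d23:-→d24:H0  best=H0
  + 74.136.15.11/32 (H2) depth=32
  del 74.136.0.0/16 (clear depth 16)
  + 215.152.0.0/13 (H2) depth=13
  ? 215.128.0.3  path d0:H2→d1:-→d2:-→d3:-→d4:-→d5:-→d6:H4→d7:-→d8:-→d9:H4→d10:-→d11:-  best=H4
  del 215.155.109.0/24 (clear depth 24)
  ? 212.0.0.83  path d0:H2→d1:-→d2:-→d3:-→d4:-→d5:-→d6:H4  best=H4

== LOOKUPS ==
["H5","H5","no-route","H0","H2","H2","H5","H0","H4","H2","H2","no-route","H0","H4","H4"]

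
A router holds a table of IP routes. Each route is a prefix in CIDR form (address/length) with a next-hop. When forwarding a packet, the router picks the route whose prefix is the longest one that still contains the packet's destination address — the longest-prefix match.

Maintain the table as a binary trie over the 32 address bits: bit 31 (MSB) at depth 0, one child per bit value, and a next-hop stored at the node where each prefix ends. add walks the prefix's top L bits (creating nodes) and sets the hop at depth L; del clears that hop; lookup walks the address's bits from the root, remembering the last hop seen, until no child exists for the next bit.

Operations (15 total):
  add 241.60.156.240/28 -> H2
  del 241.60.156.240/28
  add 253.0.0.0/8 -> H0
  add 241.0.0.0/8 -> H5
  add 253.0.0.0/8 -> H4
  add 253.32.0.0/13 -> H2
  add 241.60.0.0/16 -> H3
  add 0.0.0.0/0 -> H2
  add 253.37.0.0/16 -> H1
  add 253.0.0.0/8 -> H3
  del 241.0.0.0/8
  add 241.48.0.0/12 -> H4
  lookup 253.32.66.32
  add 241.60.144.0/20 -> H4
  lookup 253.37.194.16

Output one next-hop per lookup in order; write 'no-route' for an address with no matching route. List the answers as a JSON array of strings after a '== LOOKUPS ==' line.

Apply in order:
  + 241.60.156.240/28 (H2) depth=28
  del 241.60.156.240/28 (clear depth 28)
  + 253.0.0.0/8 (H0) depth=8
  + 241.0.0.0/8 (H5) depth=8
  + 253.0.0.0/8 (H4) depth=8
  + 253.32.0.0/13 (H2) depth=13
  + 241.60.0.0/16 (H3) depth=16
  + 0.0.0.0/0 (H2) depth=0
  + 253.37.0.0/16 (H1) depth=16
  + 253.0.0.0/8 (H3) depth=8
  del 241.0.0.0/8 (clear depth 8)
  + 241.48.0.0/12 (H4) depth=12
  lookup 253.32.66.32: bits 1111110100100 walk d0:H2→d1:-→d2:-→d3:-→d4:-→d5:-→d6:-→d7:-→d8:H3→d9:-→d10:-→d11:-→d12:-→d13:H2 -> H2
  + 241.60.144.0/20 (H4) depth=20
  lookup 253.37.194.16: bits 1111110100100101 walk d0:H2→d1:-→d2:-→d3:-→d4:-→d5:-→d6:-→d7:-→d8:H3→d9:-→d10:-→d11:-→d12:-→d13:H2→d14:-→d15:-→d16:H1 -> H1

== LOOKUPS ==
["H2","H1"]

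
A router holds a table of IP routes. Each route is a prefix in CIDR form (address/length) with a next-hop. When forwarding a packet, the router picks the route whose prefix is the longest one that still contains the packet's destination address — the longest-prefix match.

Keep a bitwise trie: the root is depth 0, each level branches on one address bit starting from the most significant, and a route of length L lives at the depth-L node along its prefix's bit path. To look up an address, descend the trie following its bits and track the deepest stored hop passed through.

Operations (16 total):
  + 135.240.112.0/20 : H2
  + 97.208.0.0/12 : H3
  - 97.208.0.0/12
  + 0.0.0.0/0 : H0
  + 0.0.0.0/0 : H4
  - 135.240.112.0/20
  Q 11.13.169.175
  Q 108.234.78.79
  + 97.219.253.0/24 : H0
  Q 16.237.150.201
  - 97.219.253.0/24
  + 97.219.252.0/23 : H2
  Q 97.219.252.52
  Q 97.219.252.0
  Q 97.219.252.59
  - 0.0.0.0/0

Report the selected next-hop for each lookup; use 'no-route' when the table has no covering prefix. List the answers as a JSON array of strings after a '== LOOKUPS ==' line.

Process each operation:
  add 135.240.112.0/20 -> H2 at depth 20
  add 97.208.0.0/12 -> H3 at depth 12
  - 97.208.0.0/12 clear@12
  add 0.0.0.0/0 -> H0 at depth 0
  add 0.0.0.0/0 -> H4 at depth 0
  - 135.240.112.0/20 clear@20
  lookup 11.13.169.175: bits 0 walk d0:H4→d1:- -> H4
  lookup 108.234.78.79: bits 0110 walk d0:H4→d1:-→d2:-→d3:-→d4:- -> H4
  add 97.219.253.0/24 -> H0 at depth 24
  lookup 16.237.150.201: bits 0 walk d0:H4→d1:- -> H4
  - 97.219.253.0/24 clear@24
  add 97.219.252.0/23 -> H2 at depth 23
  lookup 97.219.252.52: bits 01100001110110111111110 walk d0:H4→d1:-→d2:-→d3:-→d4:-→d5:-→d6:-→d7:-→d8:-→d9:-→d10:-→d11:-→d12:-→d13:-→d14:-→d15:-→d16:-→d17:-→d18:-→d19:-→d20:-→d21:-→d22:-→d23:H2 -> H2
  lookup 97.219.252.0: bits 01100001110110111111110 walk d0:H4→d1:-→d2:-→d3:-→d4:-→d5:-→d6:-→d7:-→d8:-→d9:-→d10:-→d11:-→d12:-→d13:-→d14:-→d15:-→d16:-→d17:-→d18:-→d19:-→d20:-→d21:-→d22:-→d23:H2 -> H2
  lookup 97.219.252.59: bits 01100001110110111111110 walk d0:H4→d1:-→d2:-→d3:-→d4:-→d5:-→d6:-→d7:-→d8:-→d9:-→d10:-→d11:-→d12:-→d13:-→d14:-→d15:-→d16:-→d17:-→d18:-→d19:-→d20:-→d21:-→d22:-→d23:H2 -> H2
  - 0.0.0.0/0 clear@0

== LOOKUPS ==
["H4","H4","H4","H2","H2","H2"]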